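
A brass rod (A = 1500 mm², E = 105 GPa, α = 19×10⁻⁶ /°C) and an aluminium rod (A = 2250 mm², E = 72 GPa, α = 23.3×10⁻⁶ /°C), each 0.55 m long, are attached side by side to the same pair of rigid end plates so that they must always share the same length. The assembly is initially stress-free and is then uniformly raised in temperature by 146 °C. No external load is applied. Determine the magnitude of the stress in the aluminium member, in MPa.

Both members must finish at the same length. With the larger α, the aluminium tends to over-expand; the plates restrain it, putting the aluminium in compression and the brass in tension. With no external load the two internal forces are equal and opposite, magnitude P.
Setting the final lengths equal and cancelling L: (α₁ − α₂)ΔT = P/(A₁E₁) + P/(A₂E₂).
|α₁ − α₂|·ΔT = 4.3×10⁻⁶ × 146 = 0.0006278.
1/(A₁E₁) + 1/(A₂E₂) = 1/(1500×105×10³) + 1/(2250×72×10³) = 1.252×10⁻⁸ N⁻¹.
P = 0.0006278 / 1.252×10⁻⁸ = 50140 N = 50.14 kN.
σ_{aluminium} = P/A₂ = 50140/2250 = 22.28 MPa, compressive.

σ ≈ 22.3 MPa (compressive)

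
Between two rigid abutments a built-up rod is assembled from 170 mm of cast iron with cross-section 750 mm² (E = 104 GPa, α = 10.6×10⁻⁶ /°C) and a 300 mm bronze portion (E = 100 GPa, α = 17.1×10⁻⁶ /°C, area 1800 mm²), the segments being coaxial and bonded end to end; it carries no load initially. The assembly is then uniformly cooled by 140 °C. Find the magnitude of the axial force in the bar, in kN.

P ≈ 252 kN (tensile)

With the walls removed the bar would change length by δ_free = Σ αᵢΔT Lᵢ = 10.6×10⁻⁶×140×170 + 17.1×10⁻⁶×140×300 = 0.9705 mm.
The walls prevent any net length change, so an axial force P (same in every segment) develops. Compatibility: P · Σ Lᵢ/(AᵢEᵢ) = δ_free.
The series flexibility is Σ Lᵢ/(AᵢEᵢ) = 170/(750×104×10³) + 300/(1800×100×10³) = 3.846×10⁻⁶ mm/N.
Hence P = δ_free / Σ(L/AE) = 0.9705/3.846×10⁻⁶ = 252.3 kN (tensile).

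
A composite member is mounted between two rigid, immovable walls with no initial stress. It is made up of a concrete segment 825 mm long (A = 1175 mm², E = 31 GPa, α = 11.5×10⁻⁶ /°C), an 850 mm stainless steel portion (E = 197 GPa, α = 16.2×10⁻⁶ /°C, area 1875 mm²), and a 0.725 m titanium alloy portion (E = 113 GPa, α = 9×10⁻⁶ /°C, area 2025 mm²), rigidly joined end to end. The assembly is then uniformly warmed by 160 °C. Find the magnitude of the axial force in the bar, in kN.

Free thermal expansion of the whole bar: Σ αᵢΔT Lᵢ = 11.5×10⁻⁶×160×825 + 16.2×10⁻⁶×160×850 + 9×10⁻⁶×160×725 = 4.765 mm.
The rigid supports impose zero overall length change; the single axial force P common to all segments must satisfy P Σ Lᵢ/(AᵢEᵢ) = δ_free.
Σ Lᵢ/(AᵢEᵢ) = 825/(1175×31×10³) + 850/(1875×197×10³) + 725/(2025×113×10³) = 2.812×10⁻⁵ mm/N.
P = 4.765 / 2.812×10⁻⁵ = 169500 N = 169.5 kN, compressive.

P ≈ 169 kN (compressive)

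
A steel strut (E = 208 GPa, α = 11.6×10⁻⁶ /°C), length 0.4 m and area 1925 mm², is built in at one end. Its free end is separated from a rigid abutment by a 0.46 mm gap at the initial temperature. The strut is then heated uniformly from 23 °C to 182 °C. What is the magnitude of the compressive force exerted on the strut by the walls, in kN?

Free thermal elongation = αΔT L = 11.6×10⁻⁶ × 159 × 400 = 0.7378 mm.
After closing the 0.46 mm clearance, 0.7378 − 0.46 = 0.2778 mm of expansion remains to be suppressed by the wall.
That suppressed elongation corresponds to σ = E·Δ/L = 208×10³ × 0.2778/400 = 144.4 MPa.
P = σA = 144.4 × 1925 = 278 kN.

P ≈ 278 kN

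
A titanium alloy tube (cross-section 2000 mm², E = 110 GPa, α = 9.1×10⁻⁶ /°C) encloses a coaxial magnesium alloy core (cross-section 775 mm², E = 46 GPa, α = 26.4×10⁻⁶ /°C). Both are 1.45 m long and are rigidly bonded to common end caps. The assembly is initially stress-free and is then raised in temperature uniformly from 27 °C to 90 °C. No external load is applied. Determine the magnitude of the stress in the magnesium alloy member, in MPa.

Equilibrium of a rigid end plate with no external load gives equal and opposite internal forces ±P in the two members. Since α_{magnesium alloy} > α_{titanium alloy}, heating drives the magnesium alloy into compression and the titanium alloy into tension.
Compatibility of the two members (thermal + elastic change equal): (α₁ − α₂)ΔT = P·[1/(A₁E₁) + 1/(A₂E₂)].
|α₁ − α₂|·ΔT = 17.3×10⁻⁶ × 63 = 0.00109.
1/(A₁E₁) + 1/(A₂E₂) = 1/(2000×110×10³) + 1/(775×46×10³) = 3.26×10⁻⁸ N⁻¹.
So P = 0.00109 / 3.26×10⁻⁸ = 33.44 kN.
σ_{magnesium alloy} = P/A₂ = 33440/775 = 43.14 MPa, compressive.

σ ≈ 43.1 MPa (compressive)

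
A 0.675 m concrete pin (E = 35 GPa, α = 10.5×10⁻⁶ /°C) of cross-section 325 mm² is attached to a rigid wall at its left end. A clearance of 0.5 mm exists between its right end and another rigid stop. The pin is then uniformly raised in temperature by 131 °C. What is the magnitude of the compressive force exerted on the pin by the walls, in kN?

If the wall were absent the pin would grow by αΔT L = 10.5×10⁻⁶ × 131 × 675 = 0.9285 mm.
This exceeds the 0.5 mm gap, so the wall pushes back. The portion of expansion that must be recovered elastically is δ_free − gap = 0.9285 − 0.5 = 0.4285 mm.
So σ = E(δ_free − g)/L = 35×10³ × 0.4285/675 = 22.22 MPa.
Force on the wall = σA = 22.22 × 325 mm² = 7.22 kN.

P ≈ 7.22 kN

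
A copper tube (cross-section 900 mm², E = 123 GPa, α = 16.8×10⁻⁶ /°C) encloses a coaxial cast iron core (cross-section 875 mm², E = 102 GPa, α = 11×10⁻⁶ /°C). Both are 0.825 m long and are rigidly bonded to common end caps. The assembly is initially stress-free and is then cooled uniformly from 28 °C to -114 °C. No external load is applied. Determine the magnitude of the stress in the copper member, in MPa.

σ ≈ 45.2 MPa (tensile)

Equilibrium of a rigid end plate with no external load gives equal and opposite internal forces ±P in the two members. Since α_{copper} > α_{cast iron}, cooling drives the copper into tension and the cast iron into compression.
Setting the final lengths equal and cancelling L: (α₁ − α₂)ΔT = P/(A₁E₁) + P/(A₂E₂).
|α₁ − α₂|·ΔT = 5.8×10⁻⁶ × 142 = 0.0008236.
1/(A₁E₁) + 1/(A₂E₂) = 1/(900×123×10³) + 1/(875×102×10³) = 2.024×10⁻⁸ N⁻¹.
P = 0.0008236 / 2.024×10⁻⁸ = 40700 N = 40.7 kN.
σ_{copper} = P/A₁ = 40700/900 = 45.22 MPa, tensile.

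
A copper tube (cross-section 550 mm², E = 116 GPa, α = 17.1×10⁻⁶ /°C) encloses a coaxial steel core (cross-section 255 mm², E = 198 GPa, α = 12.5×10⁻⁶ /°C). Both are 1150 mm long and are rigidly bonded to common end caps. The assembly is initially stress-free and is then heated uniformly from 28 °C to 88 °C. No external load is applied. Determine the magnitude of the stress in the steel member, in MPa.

σ ≈ 30.5 MPa (tensile)

Equilibrium of a rigid end plate with no external load gives equal and opposite internal forces ±P in the two members. Since α_{copper} > α_{steel}, heating drives the copper into compression and the steel into tension.
Equating the net (thermal + elastic) strains gives |α₁ − α₂|·ΔT = P·[1/(A₁E₁) + 1/(A₂E₂)].
|α₁ − α₂|·ΔT = 4.6×10⁻⁶ × 60 = 0.000276.
1/(A₁E₁) + 1/(A₂E₂) = 1/(550×116×10³) + 1/(255×198×10³) = 3.548×10⁻⁸ N⁻¹.
So P = 0.000276 / 3.548×10⁻⁸ = 7.779 kN.
σ_{steel} = P/A₂ = 7779/255 = 30.51 MPa, tensile.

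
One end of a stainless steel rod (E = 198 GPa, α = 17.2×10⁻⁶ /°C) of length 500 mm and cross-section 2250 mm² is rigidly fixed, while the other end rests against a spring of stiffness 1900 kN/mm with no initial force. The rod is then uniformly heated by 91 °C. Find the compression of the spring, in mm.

δ ≈ 0.25 mm

The unrestrained thermal change is αΔT L = 17.2×10⁻⁶ × 91 × 500 = 0.7826 mm.
Let P be the compressive force at the spring. The rod shortens elastically by PL/(AE) and the spring compresses by P/k; together these equal δ_free.
So P = δ_free / [L/(AE) + 1/k] = 0.7826 / [ 500/(2250×198×10³) + 1/(1900×10³) ].
P = 0.7826 / 1.649×10⁻⁶ = 474700 N.
Spring compression = P/k = 474700/(1900×10³) = 0.2498 mm.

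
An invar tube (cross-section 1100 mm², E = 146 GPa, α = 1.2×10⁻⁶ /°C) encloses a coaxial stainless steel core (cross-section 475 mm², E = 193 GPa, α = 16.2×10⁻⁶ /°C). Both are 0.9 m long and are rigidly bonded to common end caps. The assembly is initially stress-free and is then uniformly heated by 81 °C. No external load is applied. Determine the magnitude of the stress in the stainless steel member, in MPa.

The stainless steel has the larger α, so on heating it would change length more than the invar if both were free. The rigid plates force a common final length, so the stainless steel is put into compression and the invar into tension, with equal and opposite forces P (no external load).
Equating the net (thermal + elastic) strains gives |α₁ − α₂|·ΔT = P·[1/(A₁E₁) + 1/(A₂E₂)].
|α₁ − α₂|·ΔT = 15×10⁻⁶ × 81 = 0.001215.
1/(A₁E₁) + 1/(A₂E₂) = 1/(1100×146×10³) + 1/(475×193×10³) = 1.713×10⁻⁸ N⁻¹.
P = 0.001215 / 1.713×10⁻⁸ = 70910 N = 70.91 kN.
σ_{stainless steel} = P/A₂ = 70910/475 = 149.3 MPa, compressive.

σ ≈ 149 MPa (compressive)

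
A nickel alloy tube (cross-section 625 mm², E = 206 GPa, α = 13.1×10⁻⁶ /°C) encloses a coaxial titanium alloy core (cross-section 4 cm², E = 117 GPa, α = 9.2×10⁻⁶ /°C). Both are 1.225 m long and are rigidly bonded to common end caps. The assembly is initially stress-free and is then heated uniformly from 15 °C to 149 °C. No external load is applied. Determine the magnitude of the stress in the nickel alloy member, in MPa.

σ ≈ 28.7 MPa (compressive)

The nickel alloy has the larger α, so on heating it would change length more than the titanium alloy if both were free. The rigid plates force a common final length, so the nickel alloy is put into compression and the titanium alloy into tension, with equal and opposite forces P (no external load).
Equating the net (thermal + elastic) strains gives |α₁ − α₂|·ΔT = P·[1/(A₁E₁) + 1/(A₂E₂)].
|α₁ − α₂|·ΔT = 3.9×10⁻⁶ × 134 = 0.0005226.
1/(A₁E₁) + 1/(A₂E₂) = 1/(625×206×10³) + 1/(400×117×10³) = 2.913×10⁻⁸ N⁻¹.
P = 0.0005226 / 2.913×10⁻⁸ = 17940 N = 17.94 kN.
σ_{nickel alloy} = P/A₁ = 17940/625 = 28.7 MPa, compressive.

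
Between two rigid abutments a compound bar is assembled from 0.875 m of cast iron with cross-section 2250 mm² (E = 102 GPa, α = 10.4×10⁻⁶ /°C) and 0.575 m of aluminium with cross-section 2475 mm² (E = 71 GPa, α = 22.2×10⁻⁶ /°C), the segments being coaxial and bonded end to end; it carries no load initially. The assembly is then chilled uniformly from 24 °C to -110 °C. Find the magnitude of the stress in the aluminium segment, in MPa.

Free thermal contraction of the whole bar: Σ αᵢΔT Lᵢ = 10.4×10⁻⁶×134×875 + 22.2×10⁻⁶×134×575 = 2.93 mm.
The walls prevent any net length change, so an axial force P (same in every segment) develops. Compatibility: P · Σ Lᵢ/(AᵢEᵢ) = δ_free.
The series flexibility is Σ Lᵢ/(AᵢEᵢ) = 875/(2250×102×10³) + 575/(2475×71×10³) = 7.085×10⁻⁶ mm/N.
So P = 2.93 / 7.085×10⁻⁶ = 413.5 kN, tensile.
σ_{aluminium} = P / A = 413500 / 2475 = 167.1 MPa.

σ ≈ 167 MPa (tensile)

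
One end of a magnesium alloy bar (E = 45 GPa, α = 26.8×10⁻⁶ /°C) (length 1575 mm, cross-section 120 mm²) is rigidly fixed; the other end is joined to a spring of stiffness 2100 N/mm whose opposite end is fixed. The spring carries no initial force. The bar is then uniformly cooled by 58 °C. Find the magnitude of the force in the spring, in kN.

Free thermal contraction: δ_free = αΔT L = 26.8×10⁻⁶ × 58 × 1575 = 2.448 mm.
With a force P in the spring, the elastic change of the bar is PL/(AE) and that of the spring is P/k; compatibility requires their sum to equal δ_free.
P [ L/(AE) + 1/k ] = δ_free → P [ 1575/(120×45×10³) + 1/(2100) ] = 2.448.
P = 2.448 / 0.0007679 = 3188 N.

P ≈ 3.19 kN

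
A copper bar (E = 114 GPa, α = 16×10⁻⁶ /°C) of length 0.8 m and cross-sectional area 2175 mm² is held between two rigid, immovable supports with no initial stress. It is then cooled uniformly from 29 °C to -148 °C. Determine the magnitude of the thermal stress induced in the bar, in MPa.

σ ≈ 323 MPa (tensile)

With length fixed, the mechanical strain must cancel the thermal strain αΔT = 16×10⁻⁶ × 177 = 2832×10⁻⁶.
σ = EαΔT = 114×10³ × 16×10⁻⁶ × 177 = 322.8 MPa (tensile; the bar is trying to contract).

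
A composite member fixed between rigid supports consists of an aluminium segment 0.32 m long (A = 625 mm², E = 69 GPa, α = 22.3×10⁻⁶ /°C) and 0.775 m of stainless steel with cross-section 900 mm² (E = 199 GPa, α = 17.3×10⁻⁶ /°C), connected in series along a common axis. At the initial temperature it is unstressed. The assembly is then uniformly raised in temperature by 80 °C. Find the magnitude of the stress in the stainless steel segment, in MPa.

With the walls removed the bar would change length by δ_free = Σ αᵢΔT Lᵢ = 22.3×10⁻⁶×80×320 + 17.3×10⁻⁶×80×775 = 1.643 mm.
The walls prevent any net length change, so an axial force P (same in every segment) develops. Compatibility: P · Σ Lᵢ/(AᵢEᵢ) = δ_free.
The series flexibility is Σ Lᵢ/(AᵢEᵢ) = 320/(625×69×10³) + 775/(900×199×10³) = 1.175×10⁻⁵ mm/N.
P = 1.643 / 1.175×10⁻⁵ = 139900 N = 139.9 kN, compressive.
σ_{stainless steel} = P / A = 139900 / 900 = 155.4 MPa.

σ ≈ 155 MPa (compressive)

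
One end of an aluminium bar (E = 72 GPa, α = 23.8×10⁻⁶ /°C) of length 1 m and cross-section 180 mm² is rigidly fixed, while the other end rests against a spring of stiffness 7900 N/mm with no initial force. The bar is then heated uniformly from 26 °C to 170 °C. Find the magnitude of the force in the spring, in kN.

P ≈ 16.8 kN

Free thermal expansion: δ_free = αΔT L = 23.8×10⁻⁶ × 144 × 1000 = 3.427 mm.
Let P be the compressive force at the spring. The bar shortens elastically by PL/(AE) and the spring compresses by P/k; together these equal δ_free.
So P = δ_free / [L/(AE) + 1/k] = 3.427 / [ 1000/(180×72×10³) + 1/(7900) ].
P = 3.427 / 0.0002037 = 16820 N.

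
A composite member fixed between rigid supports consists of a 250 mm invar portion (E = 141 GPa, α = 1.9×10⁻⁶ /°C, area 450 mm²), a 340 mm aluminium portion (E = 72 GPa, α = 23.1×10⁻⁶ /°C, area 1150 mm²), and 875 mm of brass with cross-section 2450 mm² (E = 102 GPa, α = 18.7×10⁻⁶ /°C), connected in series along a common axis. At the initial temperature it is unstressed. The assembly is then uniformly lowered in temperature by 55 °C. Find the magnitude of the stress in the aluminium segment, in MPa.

With the walls removed the bar would change length by δ_free = Σ αᵢΔT Lᵢ = 1.9×10⁻⁶×55×250 + 23.1×10⁻⁶×55×340 + 18.7×10⁻⁶×55×875 = 1.358 mm.
The rigid supports impose zero overall length change; the single axial force P common to all segments must satisfy P Σ Lᵢ/(AᵢEᵢ) = δ_free.
Σ Lᵢ/(AᵢEᵢ) = 250/(450×141×10³) + 340/(1150×72×10³) + 875/(2450×102×10³) = 1.155×10⁻⁵ mm/N.
Hence P = δ_free / Σ(L/AE) = 1.358/1.155×10⁻⁵ = 117.6 kN (tensile).
σ_{aluminium} = P / A = 117600 / 1150 = 102.3 MPa.

σ ≈ 102 MPa (tensile)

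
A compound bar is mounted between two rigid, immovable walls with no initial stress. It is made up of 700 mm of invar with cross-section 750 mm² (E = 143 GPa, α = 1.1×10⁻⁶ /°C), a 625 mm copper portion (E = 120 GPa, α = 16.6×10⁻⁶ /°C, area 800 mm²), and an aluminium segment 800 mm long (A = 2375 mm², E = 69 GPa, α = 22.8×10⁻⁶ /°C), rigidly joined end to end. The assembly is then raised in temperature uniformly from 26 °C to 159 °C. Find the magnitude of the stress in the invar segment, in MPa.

With the walls removed the bar would change length by δ_free = Σ αᵢΔT Lᵢ = 1.1×10⁻⁶×133×700 + 16.6×10⁻⁶×133×625 + 22.8×10⁻⁶×133×800 = 3.908 mm.
The walls prevent any net length change, so an axial force P (same in every segment) develops. Compatibility: P · Σ Lᵢ/(AᵢEᵢ) = δ_free.
Σ Lᵢ/(AᵢEᵢ) = 700/(750×143×10³) + 625/(800×120×10³) + 800/(2375×69×10³) = 1.792×10⁻⁵ mm/N.
So P = 3.908 / 1.792×10⁻⁵ = 218.1 kN, compressive.
σ_{invar} = P / A = 218100 / 750 = 290.8 MPa.

σ ≈ 291 MPa (compressive)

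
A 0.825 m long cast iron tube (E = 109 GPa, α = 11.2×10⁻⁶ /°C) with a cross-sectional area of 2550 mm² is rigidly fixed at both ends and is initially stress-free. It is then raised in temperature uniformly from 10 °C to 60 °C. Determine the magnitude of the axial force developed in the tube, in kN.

The ends cannot move, so σ = EαΔT = 109×10³ × 11.2×10⁻⁶ × 50 = 61.04 MPa.
Axial force P = σA = 61.04 × 2550 = 155700 N = 155.7 kN, compressive.

P ≈ 156 kN (compressive)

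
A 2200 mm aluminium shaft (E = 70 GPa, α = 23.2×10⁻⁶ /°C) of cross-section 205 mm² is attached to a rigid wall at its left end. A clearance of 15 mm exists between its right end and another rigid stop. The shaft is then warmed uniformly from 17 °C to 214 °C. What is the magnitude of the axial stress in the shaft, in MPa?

Free thermal elongation = αΔT L = 23.2×10⁻⁶ × 197 × 2200 = 10.05 mm.
This is smaller than the 15 mm clearance, so the shaft expands freely without reaching the stop — the stress is zero.

σ ≈ 0 MPa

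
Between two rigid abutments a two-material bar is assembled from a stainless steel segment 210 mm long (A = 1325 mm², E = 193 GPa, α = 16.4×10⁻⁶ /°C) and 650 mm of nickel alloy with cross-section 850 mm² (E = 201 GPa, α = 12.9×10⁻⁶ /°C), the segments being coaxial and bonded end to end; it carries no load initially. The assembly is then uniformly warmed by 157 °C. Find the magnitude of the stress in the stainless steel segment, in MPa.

σ ≈ 303 MPa (compressive)

If the supports were absent, the total length change would be Σ αᵢΔT Lᵢ = 16.4×10⁻⁶×157×210 + 12.9×10⁻⁶×157×650 = 1.857 mm.
The walls prevent any net length change, so an axial force P (same in every segment) develops. Compatibility: P · Σ Lᵢ/(AᵢEᵢ) = δ_free.
Σ Lᵢ/(AᵢEᵢ) = 210/(1325×193×10³) + 650/(850×201×10³) = 4.626×10⁻⁶ mm/N.
So P = 1.857 / 4.626×10⁻⁶ = 401.5 kN, compressive.
σ_{stainless steel} = P / A = 401500 / 1325 = 303 MPa.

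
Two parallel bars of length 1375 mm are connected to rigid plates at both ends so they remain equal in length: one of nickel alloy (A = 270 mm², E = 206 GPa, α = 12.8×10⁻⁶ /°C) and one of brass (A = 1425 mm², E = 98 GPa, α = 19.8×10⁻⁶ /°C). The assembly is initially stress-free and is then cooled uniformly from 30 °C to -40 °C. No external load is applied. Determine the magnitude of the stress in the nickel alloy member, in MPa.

σ ≈ 72.2 MPa (compressive)

The brass has the larger α, so on cooling it would change length more than the nickel alloy if both were free. The rigid plates force a common final length, so the brass is put into tension and the nickel alloy into compression, with equal and opposite forces P (no external load).
Compatibility of the two members (thermal + elastic change equal): (α₁ − α₂)ΔT = P·[1/(A₁E₁) + 1/(A₂E₂)].
|α₁ − α₂|·ΔT = 7×10⁻⁶ × 70 = 0.00049.
1/(A₁E₁) + 1/(A₂E₂) = 1/(270×206×10³) + 1/(1425×98×10³) = 2.514×10⁻⁸ N⁻¹.
So P = 0.00049 / 2.514×10⁻⁸ = 19.49 kN.
σ_{nickel alloy} = P/A₁ = 19490/270 = 72.19 MPa, compressive.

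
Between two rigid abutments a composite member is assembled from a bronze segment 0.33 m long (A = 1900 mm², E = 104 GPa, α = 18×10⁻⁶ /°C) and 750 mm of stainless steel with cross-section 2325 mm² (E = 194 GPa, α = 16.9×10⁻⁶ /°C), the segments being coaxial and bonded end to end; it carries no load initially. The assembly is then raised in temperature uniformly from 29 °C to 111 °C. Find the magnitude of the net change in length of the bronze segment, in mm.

Free thermal expansion of the whole bar: Σ αᵢΔT Lᵢ = 18×10⁻⁶×82×330 + 16.9×10⁻⁶×82×750 = 1.526 mm.
The rigid supports impose zero overall length change; the single axial force P common to all segments must satisfy P Σ Lᵢ/(AᵢEᵢ) = δ_free.
The series flexibility is Σ Lᵢ/(AᵢEᵢ) = 330/(1900×104×10³) + 750/(2325×194×10³) = 3.333×10⁻⁶ mm/N.
Hence P = δ_free / Σ(L/AE) = 1.526/3.333×10⁻⁶ = 458 kN (compressive).
For the bronze segment, free thermal change = 18×10⁻⁶×82×330 = 0.4871 mm and elastic change from P = 458000×330/(1900×104×10³) = 0.7649 mm; these oppose, so the net change is 0.278 mm (segment shortens).

|ΔL| ≈ 0.278 mm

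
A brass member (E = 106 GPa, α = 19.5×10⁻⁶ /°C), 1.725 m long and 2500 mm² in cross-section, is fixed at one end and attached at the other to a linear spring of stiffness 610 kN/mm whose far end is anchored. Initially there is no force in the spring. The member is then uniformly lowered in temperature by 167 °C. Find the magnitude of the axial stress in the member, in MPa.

If the spring were absent the member would shorten by αΔT L = 19.5×10⁻⁶ × 167 × 1725 = 5.617 mm.
With a force P in the spring, the elastic change of the member is PL/(AE) and that of the spring is P/k; compatibility requires their sum to equal δ_free.
P [ L/(AE) + 1/k ] = δ_free → P [ 1725/(2500×106×10³) + 1/(610×10³) ] = 5.617.
P = 5.617 / 8.149×10⁻⁶ = 689400 N.
σ = P/A = 689400/2500 = 275.7 MPa.

σ ≈ 276 MPa (tensile)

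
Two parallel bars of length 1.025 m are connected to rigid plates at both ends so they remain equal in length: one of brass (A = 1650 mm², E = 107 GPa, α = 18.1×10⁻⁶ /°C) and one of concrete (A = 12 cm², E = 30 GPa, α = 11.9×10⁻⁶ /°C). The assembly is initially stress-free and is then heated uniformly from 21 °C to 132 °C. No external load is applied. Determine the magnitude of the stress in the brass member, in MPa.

Both members must finish at the same length. With the larger α, the brass tends to over-expand; the plates restrain it, putting the brass in compression and the concrete in tension. With no external load the two internal forces are equal and opposite, magnitude P.
Setting the final lengths equal and cancelling L: (α₁ − α₂)ΔT = P/(A₁E₁) + P/(A₂E₂).
|α₁ − α₂|·ΔT = 6.2×10⁻⁶ × 111 = 0.0006882.
1/(A₁E₁) + 1/(A₂E₂) = 1/(1650×107×10³) + 1/(1200×30×10³) = 3.344×10⁻⁸ N⁻¹.
So P = 0.0006882 / 3.344×10⁻⁸ = 20.58 kN.
σ_{brass} = P/A₁ = 20580/1650 = 12.47 MPa, compressive.

σ ≈ 12.5 MPa (compressive)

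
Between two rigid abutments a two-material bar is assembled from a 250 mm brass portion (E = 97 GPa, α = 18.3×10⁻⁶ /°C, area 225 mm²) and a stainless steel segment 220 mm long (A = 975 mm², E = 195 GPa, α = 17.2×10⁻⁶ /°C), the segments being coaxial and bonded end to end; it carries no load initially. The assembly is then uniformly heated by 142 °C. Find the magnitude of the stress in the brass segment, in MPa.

σ ≈ 418 MPa (compressive)

If the supports were absent, the total length change would be Σ αᵢΔT Lᵢ = 18.3×10⁻⁶×142×250 + 17.2×10⁻⁶×142×220 = 1.187 mm.
Since the ends are fixed, an axial force P builds up, equal in every segment, with P · Σ Lᵢ/(AᵢEᵢ) = δ_free.
Σ Lᵢ/(AᵢEᵢ) = 250/(225×97×10³) + 220/(975×195×10³) = 1.261×10⁻⁵ mm/N.
P = 1.187 / 1.261×10⁻⁵ = 94120 N = 94.12 kN, compressive.
σ_{brass} = P / A = 94120 / 225 = 418.3 MPa.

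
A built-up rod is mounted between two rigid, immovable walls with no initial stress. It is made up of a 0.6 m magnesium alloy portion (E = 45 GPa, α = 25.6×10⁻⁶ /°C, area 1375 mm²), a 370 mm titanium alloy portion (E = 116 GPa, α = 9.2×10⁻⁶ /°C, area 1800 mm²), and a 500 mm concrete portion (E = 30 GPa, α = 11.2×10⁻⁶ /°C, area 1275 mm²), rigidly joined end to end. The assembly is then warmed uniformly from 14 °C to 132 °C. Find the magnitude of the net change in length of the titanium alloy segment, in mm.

Free thermal expansion of the whole bar: Σ αᵢΔT Lᵢ = 25.6×10⁻⁶×118×600 + 9.2×10⁻⁶×118×370 + 11.2×10⁻⁶×118×500 = 2.875 mm.
The walls prevent any net length change, so an axial force P (same in every segment) develops. Compatibility: P · Σ Lᵢ/(AᵢEᵢ) = δ_free.
The series flexibility is Σ Lᵢ/(AᵢEᵢ) = 600/(1375×45×10³) + 370/(1800×116×10³) + 500/(1275×30×10³) = 2.454×10⁻⁵ mm/N.
P = 2.875 / 2.454×10⁻⁵ = 117100 N = 117.1 kN, compressive.
For the titanium alloy segment, free thermal change = 9.2×10⁻⁶×118×370 = 0.4017 mm and elastic change from P = 117100×370/(1800×116×10³) = 0.2076 mm; these oppose, so the net change is 0.194 mm (segment lengthens).

|ΔL| ≈ 0.194 mm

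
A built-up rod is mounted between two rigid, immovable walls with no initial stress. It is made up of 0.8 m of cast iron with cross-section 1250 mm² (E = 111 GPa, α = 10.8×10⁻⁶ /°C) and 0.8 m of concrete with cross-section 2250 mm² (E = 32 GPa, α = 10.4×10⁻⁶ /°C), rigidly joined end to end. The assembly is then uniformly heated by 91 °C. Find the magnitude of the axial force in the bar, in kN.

P ≈ 91.4 kN (compressive)

If the supports were absent, the total length change would be Σ αᵢΔT Lᵢ = 10.8×10⁻⁶×91×800 + 10.4×10⁻⁶×91×800 = 1.543 mm.
The walls prevent any net length change, so an axial force P (same in every segment) develops. Compatibility: P · Σ Lᵢ/(AᵢEᵢ) = δ_free.
The series flexibility is Σ Lᵢ/(AᵢEᵢ) = 800/(1250×111×10³) + 800/(2250×32×10³) = 1.688×10⁻⁵ mm/N.
So P = 1.543 / 1.688×10⁻⁵ = 91.45 kN, compressive.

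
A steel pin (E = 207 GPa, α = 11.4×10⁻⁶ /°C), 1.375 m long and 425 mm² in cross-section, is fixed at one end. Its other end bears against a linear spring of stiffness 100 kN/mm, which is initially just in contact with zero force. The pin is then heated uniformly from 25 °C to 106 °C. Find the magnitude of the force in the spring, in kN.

If the spring were absent the pin would lengthen by αΔT L = 11.4×10⁻⁶ × 81 × 1375 = 1.27 mm.
With a force P in the spring, the elastic change of the pin is PL/(AE) and that of the spring is P/k; compatibility requires their sum to equal δ_free.
P [ L/(AE) + 1/k ] = δ_free → P [ 1375/(425×207×10³) + 1/(100×10³) ] = 1.27.
P = 1.27 / 2.563×10⁻⁵ = 49540 N.

P ≈ 49.5 kN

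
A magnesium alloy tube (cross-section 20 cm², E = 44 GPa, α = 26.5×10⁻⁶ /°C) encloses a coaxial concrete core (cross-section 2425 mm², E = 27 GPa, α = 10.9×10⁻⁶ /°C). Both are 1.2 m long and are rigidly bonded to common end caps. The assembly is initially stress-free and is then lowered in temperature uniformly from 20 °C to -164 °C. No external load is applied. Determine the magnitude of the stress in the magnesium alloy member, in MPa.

σ ≈ 53.9 MPa (tensile)

The magnesium alloy has the larger α, so on cooling it would change length more than the concrete if both were free. The rigid plates force a common final length, so the magnesium alloy is put into tension and the concrete into compression, with equal and opposite forces P (no external load).
Compatibility of the two members (thermal + elastic change equal): (α₁ − α₂)ΔT = P·[1/(A₁E₁) + 1/(A₂E₂)].
|α₁ − α₂|·ΔT = 15.6×10⁻⁶ × 184 = 0.00287.
1/(A₁E₁) + 1/(A₂E₂) = 1/(2000×44×10³) + 1/(2425×27×10³) = 2.664×10⁻⁸ N⁻¹.
So P = 0.00287 / 2.664×10⁻⁸ = 107.8 kN.
σ_{magnesium alloy} = P/A₁ = 107800/2000 = 53.88 MPa, tensile.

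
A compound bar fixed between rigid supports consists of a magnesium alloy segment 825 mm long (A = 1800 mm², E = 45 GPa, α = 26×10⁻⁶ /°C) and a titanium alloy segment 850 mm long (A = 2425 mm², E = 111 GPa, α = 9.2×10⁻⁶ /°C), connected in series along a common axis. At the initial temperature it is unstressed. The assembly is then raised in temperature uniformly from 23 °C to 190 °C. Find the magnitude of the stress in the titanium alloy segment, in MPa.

σ ≈ 151 MPa (compressive)

With the walls removed the bar would change length by δ_free = Σ αᵢΔT Lᵢ = 26×10⁻⁶×167×825 + 9.2×10⁻⁶×167×850 = 4.888 mm.
Since the ends are fixed, an axial force P builds up, equal in every segment, with P · Σ Lᵢ/(AᵢEᵢ) = δ_free.
Σ Lᵢ/(AᵢEᵢ) = 825/(1800×45×10³) + 850/(2425×111×10³) = 1.334×10⁻⁵ mm/N.
So P = 4.888 / 1.334×10⁻⁵ = 366.3 kN, compressive.
σ_{titanium alloy} = P / A = 366300 / 2425 = 151.1 MPa.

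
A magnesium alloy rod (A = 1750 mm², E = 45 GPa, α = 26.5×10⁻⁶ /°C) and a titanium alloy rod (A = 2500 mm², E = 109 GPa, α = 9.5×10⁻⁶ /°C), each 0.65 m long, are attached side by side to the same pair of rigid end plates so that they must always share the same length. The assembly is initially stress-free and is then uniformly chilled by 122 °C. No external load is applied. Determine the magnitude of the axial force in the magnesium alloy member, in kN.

P ≈ 127 kN (tensile in the magnesium alloy)

Both members must finish at the same length. With the larger α, the magnesium alloy tends to over-contract; the plates restrain it, putting the magnesium alloy in tension and the titanium alloy in compression. With no external load the two internal forces are equal and opposite, magnitude P.
Compatibility of the two members (thermal + elastic change equal): (α₁ − α₂)ΔT = P·[1/(A₁E₁) + 1/(A₂E₂)].
|α₁ − α₂|·ΔT = 17×10⁻⁶ × 122 = 0.002074.
1/(A₁E₁) + 1/(A₂E₂) = 1/(1750×45×10³) + 1/(2500×109×10³) = 1.637×10⁻⁸ N⁻¹.
So P = 0.002074 / 1.637×10⁻⁸ = 126.7 kN.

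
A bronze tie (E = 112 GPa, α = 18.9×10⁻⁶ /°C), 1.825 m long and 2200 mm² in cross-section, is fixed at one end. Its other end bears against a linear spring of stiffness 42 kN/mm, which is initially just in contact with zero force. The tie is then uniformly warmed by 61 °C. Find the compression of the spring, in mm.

The unrestrained thermal change is αΔT L = 18.9×10⁻⁶ × 61 × 1825 = 2.104 mm.
Let P be the compressive force at the spring. The tie shortens elastically by PL/(AE) and the spring compresses by P/k; together these equal δ_free.
P [ L/(AE) + 1/k ] = δ_free → P [ 1825/(2200×112×10³) + 1/(42×10³) ] = 2.104.
P = 2.104 / 3.122×10⁻⁵ = 67400 N.
Spring compression = P/k = 67400/(42×10³) = 1.605 mm.

δ ≈ 1.6 mm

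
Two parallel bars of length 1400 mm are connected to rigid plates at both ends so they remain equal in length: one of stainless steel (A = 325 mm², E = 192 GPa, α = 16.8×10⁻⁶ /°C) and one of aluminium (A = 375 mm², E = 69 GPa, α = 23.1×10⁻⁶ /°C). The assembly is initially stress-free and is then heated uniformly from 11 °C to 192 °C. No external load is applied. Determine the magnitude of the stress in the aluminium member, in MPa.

Both members must finish at the same length. With the larger α, the aluminium tends to over-expand; the plates restrain it, putting the aluminium in compression and the stainless steel in tension. With no external load the two internal forces are equal and opposite, magnitude P.
Compatibility of the two members (thermal + elastic change equal): (α₁ − α₂)ΔT = P·[1/(A₁E₁) + 1/(A₂E₂)].
|α₁ − α₂|·ΔT = 6.3×10⁻⁶ × 181 = 0.00114.
1/(A₁E₁) + 1/(A₂E₂) = 1/(325×192×10³) + 1/(375×69×10³) = 5.467×10⁻⁸ N⁻¹.
So P = 0.00114 / 5.467×10⁻⁸ = 20.86 kN.
σ_{aluminium} = P/A₂ = 20860/375 = 55.62 MPa, compressive.

σ ≈ 55.6 MPa (compressive)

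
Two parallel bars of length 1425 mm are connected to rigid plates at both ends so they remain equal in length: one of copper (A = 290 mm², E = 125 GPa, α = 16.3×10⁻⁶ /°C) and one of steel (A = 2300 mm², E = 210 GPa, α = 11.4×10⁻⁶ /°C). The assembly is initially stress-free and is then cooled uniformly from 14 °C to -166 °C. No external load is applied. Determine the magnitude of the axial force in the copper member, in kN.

Equilibrium of a rigid end plate with no external load gives equal and opposite internal forces ±P in the two members. Since α_{copper} > α_{steel}, cooling drives the copper into tension and the steel into compression.
Setting the final lengths equal and cancelling L: (α₁ − α₂)ΔT = P/(A₁E₁) + P/(A₂E₂).
|α₁ − α₂|·ΔT = 4.9×10⁻⁶ × 180 = 0.000882.
1/(A₁E₁) + 1/(A₂E₂) = 1/(290×125×10³) + 1/(2300×210×10³) = 2.966×10⁻⁸ N⁻¹.
P = 0.000882 / 2.966×10⁻⁸ = 29740 N = 29.74 kN.

P ≈ 29.7 kN (tensile in the copper)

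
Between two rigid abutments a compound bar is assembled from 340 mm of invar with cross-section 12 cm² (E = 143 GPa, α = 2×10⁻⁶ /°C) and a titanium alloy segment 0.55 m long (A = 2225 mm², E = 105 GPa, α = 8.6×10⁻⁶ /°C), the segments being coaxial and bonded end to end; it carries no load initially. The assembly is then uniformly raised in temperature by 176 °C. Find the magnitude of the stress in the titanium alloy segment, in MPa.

σ ≈ 98.7 MPa (compressive)

With the walls removed the bar would change length by δ_free = Σ αᵢΔT Lᵢ = 2×10⁻⁶×176×340 + 8.6×10⁻⁶×176×550 = 0.9522 mm.
The rigid supports impose zero overall length change; the single axial force P common to all segments must satisfy P Σ Lᵢ/(AᵢEᵢ) = δ_free.
The series flexibility is Σ Lᵢ/(AᵢEᵢ) = 340/(1200×143×10³) + 550/(2225×105×10³) = 4.336×10⁻⁶ mm/N.
P = 0.9522 / 4.336×10⁻⁶ = 219600 N = 219.6 kN, compressive.
σ_{titanium alloy} = P / A = 219600 / 2225 = 98.7 MPa.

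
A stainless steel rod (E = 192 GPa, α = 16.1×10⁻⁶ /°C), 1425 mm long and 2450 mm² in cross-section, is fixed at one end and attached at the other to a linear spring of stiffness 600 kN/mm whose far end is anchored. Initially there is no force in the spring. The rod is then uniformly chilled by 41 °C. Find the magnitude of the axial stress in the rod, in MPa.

σ ≈ 81.8 MPa (tensile)

Free thermal contraction: δ_free = αΔT L = 16.1×10⁻⁶ × 41 × 1425 = 0.9406 mm.
Let P be the tensile force in the spring. The rod extends elastically by PL/(AE) and the spring stretches by P/k; together these equal δ_free.
P [ L/(AE) + 1/k ] = δ_free → P [ 1425/(2450×192×10³) + 1/(600×10³) ] = 0.9406.
P = 0.9406 / 4.696×10⁻⁶ = 200300 N.
σ = P/A = 200300/2450 = 81.76 MPa.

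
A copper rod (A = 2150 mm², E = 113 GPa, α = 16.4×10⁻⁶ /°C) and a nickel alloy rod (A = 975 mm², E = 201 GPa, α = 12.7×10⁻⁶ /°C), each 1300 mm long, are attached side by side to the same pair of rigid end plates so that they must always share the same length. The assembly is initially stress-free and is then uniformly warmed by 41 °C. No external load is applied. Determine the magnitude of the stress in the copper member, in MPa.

Both members must finish at the same length. With the larger α, the copper tends to over-expand; the plates restrain it, putting the copper in compression and the nickel alloy in tension. With no external load the two internal forces are equal and opposite, magnitude P.
Compatibility of the two members (thermal + elastic change equal): (α₁ − α₂)ΔT = P·[1/(A₁E₁) + 1/(A₂E₂)].
|α₁ − α₂|·ΔT = 3.7×10⁻⁶ × 41 = 0.0001517.
1/(A₁E₁) + 1/(A₂E₂) = 1/(2150×113×10³) + 1/(975×201×10³) = 9.219×10⁻⁹ N⁻¹.
So P = 0.0001517 / 9.219×10⁻⁹ = 16.46 kN.
σ_{copper} = P/A₁ = 16460/2150 = 7.654 MPa, compressive.

σ ≈ 7.65 MPa (compressive)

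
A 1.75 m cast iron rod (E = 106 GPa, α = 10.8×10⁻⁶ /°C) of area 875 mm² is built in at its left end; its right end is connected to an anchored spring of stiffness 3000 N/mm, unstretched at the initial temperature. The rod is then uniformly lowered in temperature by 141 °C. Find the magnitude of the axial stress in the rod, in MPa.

The unrestrained thermal change is αΔT L = 10.8×10⁻⁶ × 141 × 1750 = 2.665 mm.
With a force P in the spring, the elastic change of the rod is PL/(AE) and that of the spring is P/k; compatibility requires their sum to equal δ_free.
So P = δ_free / [L/(AE) + 1/k] = 2.665 / [ 1750/(875×106×10³) + 1/(3000) ].
P = 2.665 / 0.0003522 = 7566 N.
σ = P/A = 7566/875 = 8.647 MPa.

σ ≈ 8.65 MPa (tensile)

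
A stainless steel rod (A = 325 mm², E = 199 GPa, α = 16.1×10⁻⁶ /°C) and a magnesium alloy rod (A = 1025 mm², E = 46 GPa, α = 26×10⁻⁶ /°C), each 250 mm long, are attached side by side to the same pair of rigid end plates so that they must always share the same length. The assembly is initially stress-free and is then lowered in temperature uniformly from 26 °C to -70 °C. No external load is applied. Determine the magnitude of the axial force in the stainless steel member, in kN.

The magnesium alloy has the larger α, so on cooling it would change length more than the stainless steel if both were free. The rigid plates force a common final length, so the magnesium alloy is put into tension and the stainless steel into compression, with equal and opposite forces P (no external load).
Compatibility of the two members (thermal + elastic change equal): (α₁ − α₂)ΔT = P·[1/(A₁E₁) + 1/(A₂E₂)].
|α₁ − α₂|·ΔT = 9.9×10⁻⁶ × 96 = 0.0009504.
1/(A₁E₁) + 1/(A₂E₂) = 1/(325×199×10³) + 1/(1025×46×10³) = 3.667×10⁻⁸ N⁻¹.
So P = 0.0009504 / 3.667×10⁻⁸ = 25.92 kN.

P ≈ 25.9 kN (compressive in the stainless steel)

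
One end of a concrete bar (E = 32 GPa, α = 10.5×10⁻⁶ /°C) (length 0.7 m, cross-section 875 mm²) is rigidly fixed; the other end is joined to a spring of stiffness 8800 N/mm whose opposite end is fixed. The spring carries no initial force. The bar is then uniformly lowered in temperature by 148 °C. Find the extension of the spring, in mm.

δ ≈ 0.892 mm

Free thermal contraction: δ_free = αΔT L = 10.5×10⁻⁶ × 148 × 700 = 1.088 mm.
Let P be the tensile force in the spring. The bar extends elastically by PL/(AE) and the spring stretches by P/k; together these equal δ_free.
So P = δ_free / [L/(AE) + 1/k] = 1.088 / [ 700/(875×32×10³) + 1/(8800) ].
P = 1.088 / 0.0001386 = 7846 N.
Spring extension = P/k = 7846/(8800) = 0.8916 mm.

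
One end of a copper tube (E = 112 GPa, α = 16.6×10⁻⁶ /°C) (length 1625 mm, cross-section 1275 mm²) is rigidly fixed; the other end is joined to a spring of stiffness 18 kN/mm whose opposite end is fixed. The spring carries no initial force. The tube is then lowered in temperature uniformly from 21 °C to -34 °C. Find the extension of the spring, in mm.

δ ≈ 1.23 mm

The unrestrained thermal change is αΔT L = 16.6×10⁻⁶ × 55 × 1625 = 1.484 mm.
Let P be the tensile force in the spring. The tube extends elastically by PL/(AE) and the spring stretches by P/k; together these equal δ_free.
So P = δ_free / [L/(AE) + 1/k] = 1.484 / [ 1625/(1275×112×10³) + 1/(18×10³) ].
P = 1.484 / 6.694×10⁻⁵ = 22170 N.
Spring extension = P/k = 22170/(18×10³) = 1.231 mm.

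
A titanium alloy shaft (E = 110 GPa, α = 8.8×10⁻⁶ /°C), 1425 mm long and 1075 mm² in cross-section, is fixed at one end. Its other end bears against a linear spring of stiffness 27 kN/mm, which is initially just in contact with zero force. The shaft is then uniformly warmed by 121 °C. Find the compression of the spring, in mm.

If the spring were absent the shaft would lengthen by αΔT L = 8.8×10⁻⁶ × 121 × 1425 = 1.517 mm.
Let P be the compressive force at the spring. The shaft shortens elastically by PL/(AE) and the spring compresses by P/k; together these equal δ_free.
So P = δ_free / [L/(AE) + 1/k] = 1.517 / [ 1425/(1075×110×10³) + 1/(27×10³) ].
P = 1.517 / 4.909×10⁻⁵ = 30910 N.
Spring compression = P/k = 30910/(27×10³) = 1.145 mm.

δ ≈ 1.14 mm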